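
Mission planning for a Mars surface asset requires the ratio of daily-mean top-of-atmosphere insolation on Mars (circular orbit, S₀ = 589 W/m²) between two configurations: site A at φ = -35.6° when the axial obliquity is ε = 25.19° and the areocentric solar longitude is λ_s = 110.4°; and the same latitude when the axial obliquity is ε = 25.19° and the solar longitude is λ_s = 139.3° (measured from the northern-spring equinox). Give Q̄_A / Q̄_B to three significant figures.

— Configuration A (φ=-35.6°):
sin δ = sin 25.19° × sin 110.4° = 0.39893, so δ = +23.511°.
cos H₀ = −tan(-35.6°) tan(+23.511°) = 0.3115, H₀ = 1.2541 rad.
Bracket: H₀ sin φ sin δ + cos φ cos δ sin H₀ = 1.2541×-0.58212×0.39893 + 0.81310×0.91698×0.95026 = -0.291234 + 0.708510 = 0.417276.
Q̄ = (S₀/π) × [bracket] = (589/π) × 0.417276 = 78.233 W/m².
— Configuration B (φ=-35.6°):
Solar declination: sin δ = sin ε · sin λ_s = sin 25.19° × sin 139.3° = 0.27755, so δ = +16.114°.
cos H₀ = −tan(-35.6°) tan(+16.114°) = 0.2068, H₀ = 1.3625 rad.
Bracket: H₀ sin φ sin δ + cos φ cos δ sin H₀ = 1.3625×-0.58212×0.27755 + 0.81310×0.96071×0.97838 = -0.220136 + 0.764265 = 0.544129.
Q̄ = (S₀/π) × [bracket] = (589/π) × 0.544129 = 102.02 W/m².
Ratio Q̄_A / Q̄_B = 78.233 / 102.02 = 0.7668.

Q̄_A / Q̄_B ≈ 0.767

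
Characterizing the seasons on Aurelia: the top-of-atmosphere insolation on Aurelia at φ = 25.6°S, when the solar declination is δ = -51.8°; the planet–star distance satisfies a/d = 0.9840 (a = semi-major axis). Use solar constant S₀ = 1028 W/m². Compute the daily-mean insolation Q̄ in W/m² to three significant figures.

cos H₀ = −tan(-25.6°) tan(-51.800°) = -0.6089, H₀ = 2.2254 rad.
Bracket: H₀ sin φ sin δ + cos φ cos δ sin H₀ = 2.2254×-0.43209×-0.78586 + 0.90183×0.61841×0.79328 = 0.755662 + 0.442413 = 1.198075.
Inverse-square distance factor (a/d)² = 0.9840² = 0.968256.
Q̄ = (S₀/π) × 0.968256 × [bracket] = (1028/π) × 0.968256 × 1.198075 = 379.6 W/m².

Q̄ ≈ 380 W/m²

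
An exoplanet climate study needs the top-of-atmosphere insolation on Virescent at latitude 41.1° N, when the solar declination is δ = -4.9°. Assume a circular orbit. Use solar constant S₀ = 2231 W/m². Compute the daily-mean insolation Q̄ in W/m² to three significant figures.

cos H₀ = −tan(+41.1°) tan(-4.900°) = 0.0748, H₀ = 1.4959 rad.
Bracket: H₀ sin φ sin δ + cos φ cos δ sin H₀ = 1.4959×0.65738×-0.08542 + 0.75356×0.99635×0.99720 = -0.084000 + 0.748707 = 0.664707.
Q̄ = (S₀/π) × [bracket] = (2231/π) × 0.664707 = 472.0 W/m².

Q̄ ≈ 472 W/m²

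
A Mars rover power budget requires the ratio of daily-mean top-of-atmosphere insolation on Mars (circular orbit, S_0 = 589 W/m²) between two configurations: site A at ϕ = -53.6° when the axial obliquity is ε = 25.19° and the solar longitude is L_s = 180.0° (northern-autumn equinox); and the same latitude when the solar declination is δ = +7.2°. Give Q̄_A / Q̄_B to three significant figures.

— Configuration A (ϕ=-53.6°):
Solar declination: sin δ = sin ε · sin L_s = sin 25.19° × sin 180.0° = 0.00000, so δ = +0.000°.
cos h₀ = −tan(-53.6°) tan(+0.000°) = 0.0000, h₀ = 1.5708 rad.
Bracket: h₀ sin ϕ sin δ + cos ϕ cos δ sin h₀ = 1.5708×-0.80489×0.00000 + 0.59342×1.00000×1.00000 = -0.000000 + 0.593420 = 0.593420.
Q̄ = (S_0/π) × [bracket] = (589/π) × 0.593420 = 111.26 W/m².
— Configuration B (ϕ=-53.6°):
cos h₀ = −tan(-53.6°) tan(+7.200°) = 0.1713, h₀ = 1.3986 rad.
Bracket: h₀ sin ϕ sin δ + cos ϕ cos δ sin h₀ = 1.3986×-0.80489×0.12533 + 0.59342×0.99211×0.98521 = -0.141086 + 0.580030 = 0.438944.
Q̄ = (S_0/π) × [bracket] = (589/π) × 0.438944 = 82.295 W/m².
Ratio Q̄_A / Q̄_B = 111.26 / 82.295 = 1.352.

Q̄_A / Q̄_B ≈ 1.35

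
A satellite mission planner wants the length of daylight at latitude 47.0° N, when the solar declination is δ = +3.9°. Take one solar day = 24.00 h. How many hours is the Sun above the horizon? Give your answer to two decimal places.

cos H₀ = −tan φ · tan δ = −tan(+47.0°) × tan(+3.900°) = -0.0731, so H₀ = 1.6440 rad = 94.19°.
Daylight = 2H₀/(2π) × 24.00 h = (1.6440/π) × 24.00 = 12.56 h.

12.56 h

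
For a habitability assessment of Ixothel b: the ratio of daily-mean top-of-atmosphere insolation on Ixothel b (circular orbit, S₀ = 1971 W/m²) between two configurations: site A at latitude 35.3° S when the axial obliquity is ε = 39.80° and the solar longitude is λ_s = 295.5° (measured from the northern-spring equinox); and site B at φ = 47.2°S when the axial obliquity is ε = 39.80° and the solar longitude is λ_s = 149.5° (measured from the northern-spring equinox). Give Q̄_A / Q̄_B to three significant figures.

— Configuration A (φ=-35.3°):
Solar declination: sin δ = sin ε · sin λ_s = sin 39.80° × sin 295.5° = -0.57775, so δ = -35.293°.
cos H₀ = −tan(-35.3°) tan(-35.293°) = -0.5012, H₀ = 2.0958 rad.
Bracket: H₀ sin φ sin δ + cos φ cos δ sin H₀ = 2.0958×-0.57786×-0.57775 + 0.81614×0.81621×0.86534 = 0.699701 + 0.576439 = 1.276140.
Q̄ = (S₀/π) × [bracket] = (1971/π) × 1.276140 = 800.64 W/m².
— Configuration B (φ=-47.2°):
Solar declination: sin δ = sin ε · sin λ_s = sin 39.80° × sin 149.5° = 0.32488, so δ = +18.958°.
cos H₀ = −tan(-47.2°) tan(+18.958°) = 0.3710, H₀ = 1.1908 rad.
Bracket: H₀ sin φ sin δ + cos φ cos δ sin H₀ = 1.1908×-0.73373×0.32488 + 0.67944×0.94576×0.92865 = -0.283856 + 0.596739 = 0.312883.
Q̄ = (S₀/π) × [bracket] = (1971/π) × 0.312883 = 196.30 W/m².
Ratio Q̄_A / Q̄_B = 800.64 / 196.30 = 4.079.

Q̄_A / Q̄_B ≈ 4.08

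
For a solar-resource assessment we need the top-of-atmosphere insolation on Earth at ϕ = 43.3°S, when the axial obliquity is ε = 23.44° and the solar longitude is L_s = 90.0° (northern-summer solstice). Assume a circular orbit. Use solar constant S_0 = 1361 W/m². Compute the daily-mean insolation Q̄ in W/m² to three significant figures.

Q̄ ≈ 128 W/m²

Solar declination: sin δ = sin ε · sin L_s = sin 23.44° × sin 90.0° = 0.39779, so δ = +23.440°.
cos h₀ = −tan(-43.3°) tan(+23.440°) = 0.4086, h₀ = 1.1499 rad.
Bracket: h₀ sin ϕ sin δ + cos ϕ cos δ sin h₀ = 1.1499×-0.68582×0.39779 + 0.72777×0.91748×0.91273 = -0.313707 + 0.609443 = 0.295736.
Q̄ = (S_0/π) × [bracket] = (1361/π) × 0.295736 = 128.1 W/m².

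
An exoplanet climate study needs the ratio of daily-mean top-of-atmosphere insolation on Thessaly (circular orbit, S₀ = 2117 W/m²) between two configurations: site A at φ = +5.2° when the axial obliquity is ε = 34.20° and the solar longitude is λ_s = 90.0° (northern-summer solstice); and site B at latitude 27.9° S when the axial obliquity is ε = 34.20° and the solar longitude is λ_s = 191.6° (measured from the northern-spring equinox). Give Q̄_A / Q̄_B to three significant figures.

Q̄_A / Q̄_B ≈ 0.940

— Configuration A (φ=+5.2°):
Solar declination: sin δ = sin ε · sin λ_s = sin 34.20° × sin 90.0° = 0.56208, so δ = +34.200°.
cos H₀ = −tan(+5.2°) tan(+34.200°) = -0.0618, H₀ = 1.6327 rad.
Bracket: H₀ sin φ sin δ + cos φ cos δ sin H₀ = 1.6327×0.09063×0.56208 + 0.99588×0.82708×0.99809 = 0.083172 + 0.822099 = 0.905271.
Q̄ = (S₀/π) × [bracket] = (2117/π) × 0.905271 = 610.03 W/m².
— Configuration B (φ=-27.9°):
Solar declination: sin δ = sin ε · sin λ_s = sin 34.20° × sin 191.6° = -0.11302, so δ = -6.490°.
cos H₀ = −tan(-27.9°) tan(-6.490°) = -0.0602, H₀ = 1.6311 rad.
Bracket: H₀ sin φ sin δ + cos φ cos δ sin H₀ = 1.6311×-0.46793×-0.11302 + 0.88377×0.99359×0.99818 = 0.086261 + 0.876507 = 0.962768.
Q̄ = (S₀/π) × [bracket] = (2117/π) × 0.962768 = 648.77 W/m².
Ratio Q̄_A / Q̄_B = 610.03 / 648.77 = 0.9403.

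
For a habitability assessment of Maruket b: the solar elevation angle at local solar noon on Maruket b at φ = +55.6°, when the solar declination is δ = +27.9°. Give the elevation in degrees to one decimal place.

62.3°

At local noon the hour angle is zero, so the zenith angle equals |φ − δ| = |+55.6° − (+27.900°)| = 27.700°.
Elevation = 90° − 27.700° = 62.3°.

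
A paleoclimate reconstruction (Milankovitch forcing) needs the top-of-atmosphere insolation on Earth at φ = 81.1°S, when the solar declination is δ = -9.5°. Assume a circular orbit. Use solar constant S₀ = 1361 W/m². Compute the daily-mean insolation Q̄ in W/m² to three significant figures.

Q̄ ≈ 222 W/m²

cos H₀ = −tan(-81.1°) tan(-9.500°) = -1.0686 ≤ −1 ⇒ polar day, H₀ = π.
Bracket: H₀ sin φ sin δ + cos φ cos δ sin H₀ = 3.1416×-0.98796×-0.16505 + 0.15471×0.98629×0.00000 = 0.512278 + 0.000000 = 0.512278.
Q̄ = (S₀/π) × [bracket] = (1361/π) × 0.512278 = 221.9 W/m².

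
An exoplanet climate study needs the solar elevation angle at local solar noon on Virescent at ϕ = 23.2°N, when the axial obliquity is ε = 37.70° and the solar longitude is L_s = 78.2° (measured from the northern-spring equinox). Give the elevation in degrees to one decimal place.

Solar declination: sin δ = sin ε · sin L_s = sin 37.70° × sin 78.2° = 0.59860, so δ = +36.770°.
At local noon the hour angle is zero, so the zenith angle equals |ϕ − δ| = |+23.2° − (+36.770°)| = 13.570°.
Elevation = 90° − 13.570° = 76.4°.

76.4°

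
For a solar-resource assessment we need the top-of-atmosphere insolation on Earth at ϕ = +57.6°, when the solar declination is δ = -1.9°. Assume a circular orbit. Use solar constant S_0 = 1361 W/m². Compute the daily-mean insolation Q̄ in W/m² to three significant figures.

Q̄ ≈ 213 W/m²

cos h₀ = −tan(+57.6°) tan(-1.900°) = 0.0523, h₀ = 1.5185 rad.
Bracket: h₀ sin ϕ sin δ + cos ϕ cos δ sin h₀ = 1.5185×0.84433×-0.03316 + 0.53583×0.99945×0.99863 = -0.042515 + 0.534802 = 0.492287.
Q̄ = (S_0/π) × [bracket] = (1361/π) × 0.492287 = 213.3 W/m².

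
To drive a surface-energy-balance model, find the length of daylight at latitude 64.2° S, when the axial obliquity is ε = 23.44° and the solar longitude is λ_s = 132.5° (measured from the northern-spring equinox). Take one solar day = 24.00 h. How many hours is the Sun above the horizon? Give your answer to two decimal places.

Solar declination: sin δ = sin ε · sin λ_s = sin 23.44° × sin 132.5° = 0.29328, so δ = +17.054°.
cos H₀ = −tan φ · tan δ = −tan(-64.2°) × tan(+17.054°) = 0.6346, so H₀ = 0.8833 rad = 50.61°.
Daylight = 2H₀/(2π) × 24.00 h = (0.8833/π) × 24.00 = 6.75 h.

6.75 h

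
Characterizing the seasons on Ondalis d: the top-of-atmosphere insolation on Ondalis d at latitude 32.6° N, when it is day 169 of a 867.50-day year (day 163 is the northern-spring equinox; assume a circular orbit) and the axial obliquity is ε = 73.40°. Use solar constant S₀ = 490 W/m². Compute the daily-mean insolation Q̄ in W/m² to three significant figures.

Q̄ ≈ 137 W/m²

Solar longitude: λ_s = 360° × (169 − 163)/867.50 = 2.490°.
sin δ = sin 73.40° × sin 2.490° = 0.04163, so δ = +2.386°.
cos H₀ = −tan(+32.6°) tan(+2.386°) = -0.0266, H₀ = 1.5974 rad.
Bracket: H₀ sin φ sin δ + cos φ cos δ sin H₀ = 1.5974×0.53877×0.04163 + 0.84245×0.99913×0.99964 = 0.035828 + 0.841414 = 0.877242.
Q̄ = (S₀/π) × [bracket] = (490/π) × 0.877242 = 136.8 W/m².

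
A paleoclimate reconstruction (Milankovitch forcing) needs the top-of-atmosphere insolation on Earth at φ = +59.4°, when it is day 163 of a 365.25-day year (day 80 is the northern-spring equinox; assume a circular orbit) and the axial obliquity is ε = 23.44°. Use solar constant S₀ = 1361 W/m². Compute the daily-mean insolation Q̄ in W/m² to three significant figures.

Solar longitude: λ_s = 360° × (163 − 80)/365.25 = 81.807°.
sin δ = sin 23.44° × sin 81.807° = 0.39373, so δ = +23.187°.
cos H₀ = −tan(+59.4°) tan(+23.187°) = -0.7243, H₀ = 2.3808 rad.
Bracket: H₀ sin φ sin δ + cos φ cos δ sin H₀ = 2.3808×0.86074×0.39373 + 0.50904×0.91923×0.68953 = 0.806851 + 0.322648 = 1.129499.
Q̄ = (S₀/π) × [bracket] = (1361/π) × 1.129499 = 489.3 W/m².

Q̄ ≈ 489 W/m²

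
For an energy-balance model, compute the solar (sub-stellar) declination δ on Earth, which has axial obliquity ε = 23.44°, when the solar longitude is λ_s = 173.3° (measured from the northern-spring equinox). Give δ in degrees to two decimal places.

sin δ = sin ε · sin λ_s = sin 23.44° × sin 173.3° = 0.046410.
δ = arcsin(0.046410) = +2.66°.

δ = +2.66°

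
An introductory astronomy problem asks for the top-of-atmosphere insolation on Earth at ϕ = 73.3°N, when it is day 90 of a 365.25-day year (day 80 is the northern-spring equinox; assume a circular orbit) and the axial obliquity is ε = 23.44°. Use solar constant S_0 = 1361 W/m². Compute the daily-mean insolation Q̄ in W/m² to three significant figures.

Solar longitude: L_s = 360° × (90 − 80)/365.25 = 9.856°.
sin δ = sin 23.44° × sin 9.856° = 0.06809, so δ = +3.904°.
cos h₀ = −tan(+73.3°) tan(+3.904°) = -0.2275, h₀ = 1.8003 rad.
Bracket: h₀ sin ϕ sin δ + cos ϕ cos δ sin h₀ = 1.8003×0.95782×0.06809 + 0.28736×0.99768×0.97378 = 0.117412 + 0.279176 = 0.396588.
Q̄ = (S_0/π) × [bracket] = (1361/π) × 0.396588 = 171.8 W/m².

Q̄ ≈ 172 W/m²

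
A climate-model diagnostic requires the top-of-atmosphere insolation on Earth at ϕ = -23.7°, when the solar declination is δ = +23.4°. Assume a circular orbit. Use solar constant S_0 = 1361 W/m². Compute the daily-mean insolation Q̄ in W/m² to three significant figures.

cos h₀ = −tan(-23.7°) tan(+23.400°) = 0.1900, h₀ = 1.3797 rad.
Bracket: h₀ sin ϕ sin δ + cos ϕ cos δ sin h₀ = 1.3797×-0.40195×0.39715 + 0.91566×0.91775×0.98179 = -0.220248 + 0.825044 = 0.604796.
Q̄ = (S_0/π) × [bracket] = (1361/π) × 0.604796 = 262.0 W/m².

Q̄ ≈ 262 W/m²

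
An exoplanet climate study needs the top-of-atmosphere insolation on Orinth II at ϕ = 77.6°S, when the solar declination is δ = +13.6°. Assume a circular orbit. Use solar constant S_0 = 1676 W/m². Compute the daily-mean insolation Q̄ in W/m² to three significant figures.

cos h₀ = −tan(-77.6°) tan(+13.600°) = 1.1003 ≥ 1 ⇒ polar night, h₀ = 0 and Q̄ = 0.

Q̄ ≈ 0.00 W/m²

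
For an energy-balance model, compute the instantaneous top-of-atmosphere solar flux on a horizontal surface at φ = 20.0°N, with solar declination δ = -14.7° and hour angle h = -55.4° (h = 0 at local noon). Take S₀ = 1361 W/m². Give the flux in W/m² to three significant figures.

cos θ_z = sin φ sin δ + cos φ cos δ cos h = -0.086790 + 0.516133 = 0.429343.
Flux = S₀ · cos θ_z = 1361 × 0.429343 = 584.3 W/m².

584 W/m²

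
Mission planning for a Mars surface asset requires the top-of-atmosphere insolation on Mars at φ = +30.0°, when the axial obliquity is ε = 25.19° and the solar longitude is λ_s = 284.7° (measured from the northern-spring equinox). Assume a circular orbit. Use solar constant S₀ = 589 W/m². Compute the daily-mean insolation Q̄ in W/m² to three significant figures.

Q̄ ≈ 92.4 W/m²

Solar declination: sin δ = sin ε · sin λ_s = sin 25.19° × sin 284.7° = -0.41169, so δ = -24.311°.
cos H₀ = −tan(+30.0°) tan(-24.311°) = 0.2608, H₀ = 1.3069 rad.
Bracket: H₀ sin φ sin δ + cos φ cos δ sin H₀ = 1.3069×0.50000×-0.41169 + 0.86603×0.91132×0.96539 = -0.269019 + 0.761915 = 0.492896.
Q̄ = (S₀/π) × [bracket] = (589/π) × 0.492896 = 92.41 W/m².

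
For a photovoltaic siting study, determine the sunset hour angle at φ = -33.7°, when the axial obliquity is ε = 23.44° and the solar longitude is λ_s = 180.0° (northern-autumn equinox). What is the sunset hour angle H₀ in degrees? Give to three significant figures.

H₀ = 90.0°

Solar declination: sin δ = sin ε · sin λ_s = sin 23.44° × sin 180.0° = 0.00000, so δ = +0.000°.
cos H₀ = −tan φ · tan δ = −tan(-33.7°) × tan(+0.000°) = 0.0000, so H₀ = 1.5708 rad = 90.00°.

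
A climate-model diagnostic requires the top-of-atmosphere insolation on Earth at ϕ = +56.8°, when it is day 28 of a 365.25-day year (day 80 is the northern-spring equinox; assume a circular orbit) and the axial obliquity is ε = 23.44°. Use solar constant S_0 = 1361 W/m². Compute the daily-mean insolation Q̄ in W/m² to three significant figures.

Q̄ ≈ 77.5 W/m²

Solar longitude: L_s = 360° × (28 − 80)/365.25 = -51.253°, i.e. -51.253° + 360° = 308.747°.
sin δ = sin 23.44° × sin 308.747° = -0.31024, so δ = -18.074°.
cos h₀ = −tan(+56.8°) tan(-18.074°) = 0.4987, h₀ = 1.0487 rad.
Bracket: h₀ sin ϕ sin δ + cos ϕ cos δ sin h₀ = 1.0487×0.83676×-0.31024 + 0.54756×0.95066×0.86677 = -0.272239 + 0.451191 = 0.178952.
Q̄ = (S_0/π) × [bracket] = (1361/π) × 0.178952 = 77.53 W/m².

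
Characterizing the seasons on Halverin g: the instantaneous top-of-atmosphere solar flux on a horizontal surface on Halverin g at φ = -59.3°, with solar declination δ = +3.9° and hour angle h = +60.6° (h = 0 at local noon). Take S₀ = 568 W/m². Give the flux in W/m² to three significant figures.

cos θ_z = sin φ sin δ + cos φ cos δ cos h = -0.058483 + 0.250047 = 0.191564.
Flux = S₀ · cos θ_z = 568 × 0.191564 = 108.8 W/m².

109 W/m²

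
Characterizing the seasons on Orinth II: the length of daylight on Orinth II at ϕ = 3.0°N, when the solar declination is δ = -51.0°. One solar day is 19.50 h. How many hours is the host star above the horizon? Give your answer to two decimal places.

9.35 h

cos h₀ = −tan ϕ · tan δ = −tan(+3.0°) × tan(-51.000°) = 0.0647, so h₀ = 1.5060 rad = 86.29°.
Daylight = 2h₀/(2π) × 19.50 h = (1.5060/π) × 19.50 = 9.35 h.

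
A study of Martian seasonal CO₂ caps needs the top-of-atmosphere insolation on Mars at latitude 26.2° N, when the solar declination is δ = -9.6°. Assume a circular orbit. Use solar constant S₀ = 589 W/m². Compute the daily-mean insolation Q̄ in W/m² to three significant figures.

cos H₀ = −tan(+26.2°) tan(-9.600°) = 0.0832, H₀ = 1.4875 rad.
Bracket: H₀ sin φ sin δ + cos φ cos δ sin H₀ = 1.4875×0.44151×-0.16677 + 0.89726×0.98600×0.99653 = -0.109526 + 0.881628 = 0.772102.
Q̄ = (S₀/π) × [bracket] = (589/π) × 0.772102 = 144.8 W/m².

Q̄ ≈ 145 W/m²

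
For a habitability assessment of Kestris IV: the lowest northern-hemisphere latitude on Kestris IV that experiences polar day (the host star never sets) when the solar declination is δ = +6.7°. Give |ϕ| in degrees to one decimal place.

|ϕ| = 83.3°

Polar day requires cos h₀ = −tan ϕ tan δ ≤ −1, i.e. tan ϕ tan δ ≥ 1.
The boundary is |tan ϕ| · |tan δ| = 1, so |ϕ| = 90° − |δ| = 90° − 6.7° = 83.3° in the northern hemisphere.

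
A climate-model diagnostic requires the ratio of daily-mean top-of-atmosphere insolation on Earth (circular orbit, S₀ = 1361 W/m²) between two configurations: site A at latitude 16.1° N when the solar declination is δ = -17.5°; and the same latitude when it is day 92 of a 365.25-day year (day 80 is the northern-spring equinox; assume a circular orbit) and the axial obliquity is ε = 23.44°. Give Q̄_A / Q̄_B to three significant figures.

Q̄_A / Q̄_B ≈ 0.794

— Configuration A (φ=+16.1°):
cos H₀ = −tan(+16.1°) tan(-17.500°) = 0.0910, H₀ = 1.4797 rad.
Bracket: H₀ sin φ sin δ + cos φ cos δ sin H₀ = 1.4797×0.27731×-0.30071 + 0.96078×0.95372×0.99585 = -0.123392 + 0.912512 = 0.789120.
Q̄ = (S₀/π) × [bracket] = (1361/π) × 0.789120 = 341.86 W/m².
— Configuration B (φ=+16.1°):
Solar longitude: λ_s = 360° × (92 − 80)/365.25 = 11.828°.
sin δ = sin 23.44° × sin 11.828° = 0.08153, so δ = +4.677°.
cos H₀ = −tan(+16.1°) tan(+4.677°) = -0.0236, H₀ = 1.5944 rad.
Bracket: H₀ sin φ sin δ + cos φ cos δ sin H₀ = 1.5944×0.27731×0.08153 + 0.96078×0.99667×0.99972 = 0.036048 + 0.957312 = 0.993360.
Q̄ = (S₀/π) × [bracket] = (1361/π) × 0.993360 = 430.34 W/m².
Ratio Q̄_A / Q̄_B = 341.86 / 430.34 = 0.7944.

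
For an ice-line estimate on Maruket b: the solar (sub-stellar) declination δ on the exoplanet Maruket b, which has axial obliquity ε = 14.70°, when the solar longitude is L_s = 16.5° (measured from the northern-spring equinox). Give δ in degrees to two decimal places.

sin δ = sin ε · sin L_s = sin 14.70° × sin 16.5° = 0.072071.
δ = arcsin(0.072071) = +4.13°.

δ = +4.13°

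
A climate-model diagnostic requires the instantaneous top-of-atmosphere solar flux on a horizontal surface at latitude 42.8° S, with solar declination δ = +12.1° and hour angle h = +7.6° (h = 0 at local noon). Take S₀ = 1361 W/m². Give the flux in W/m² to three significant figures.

774 W/m²

cos θ_z = sin φ sin δ + cos φ cos δ cos h = -0.142424 + 0.711127 = 0.568703.
Flux = S₀ · cos θ_z = 1361 × 0.568703 = 774.0 W/m².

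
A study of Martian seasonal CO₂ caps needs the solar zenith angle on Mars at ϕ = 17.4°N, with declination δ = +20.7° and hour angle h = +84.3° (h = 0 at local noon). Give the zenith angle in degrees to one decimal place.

θ_z = 78.8°

cos θ_z = sin ϕ sin δ + cos ϕ cos δ cos h = 0.105703 + 0.088657 = 0.194360.
θ_z = arccos(0.194360) = 78.8°.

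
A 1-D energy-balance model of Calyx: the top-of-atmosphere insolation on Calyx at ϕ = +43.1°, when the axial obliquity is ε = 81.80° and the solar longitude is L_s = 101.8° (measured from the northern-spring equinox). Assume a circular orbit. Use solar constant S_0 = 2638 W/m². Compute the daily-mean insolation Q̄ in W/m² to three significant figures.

Solar declination: sin δ = sin ε · sin L_s = sin 81.80° × sin 101.8° = 0.96886, so δ = +75.664°.
cos h₀ = −tan(+43.1°) tan(+75.664°) = -3.6616 ≤ −1 ⇒ polar day, h₀ = π.
Bracket: h₀ sin ϕ sin δ + cos ϕ cos δ sin h₀ = 3.1416×0.68327×0.96886 + 0.73016×0.24761×0.00000 = 2.079717 + 0.000000 = 2.079717.
Q̄ = (S_0/π) × [bracket] = (2638/π) × 2.079717 = 1746 W/m².

Q̄ ≈ 1.75e+03 W/m²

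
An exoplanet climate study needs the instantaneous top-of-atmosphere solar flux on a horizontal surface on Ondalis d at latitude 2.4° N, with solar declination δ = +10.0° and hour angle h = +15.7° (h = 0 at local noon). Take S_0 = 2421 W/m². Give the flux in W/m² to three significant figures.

cos θ_z = sin ϕ sin δ + cos ϕ cos δ cos h = 0.007272 + 0.947235 = 0.954507.
Flux = S_0 · cos θ_z = 2421 × 0.954507 = 2311 W/m².

2.31e+03 W/m²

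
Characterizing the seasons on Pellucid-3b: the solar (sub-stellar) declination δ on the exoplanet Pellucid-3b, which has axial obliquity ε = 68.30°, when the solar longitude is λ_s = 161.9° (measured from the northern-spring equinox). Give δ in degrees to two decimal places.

sin δ = sin ε · sin λ_s = sin 68.30° × sin 161.9° = 0.288660.
δ = arcsin(0.288660) = +16.78°.

δ = +16.78°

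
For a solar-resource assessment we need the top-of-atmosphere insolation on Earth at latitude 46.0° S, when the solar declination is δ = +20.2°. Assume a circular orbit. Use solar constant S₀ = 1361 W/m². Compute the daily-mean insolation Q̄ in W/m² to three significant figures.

cos H₀ = −tan(-46.0°) tan(+20.200°) = 0.3810, H₀ = 1.1799 rad.
Bracket: H₀ sin φ sin δ + cos φ cos δ sin H₀ = 1.1799×-0.71934×0.34530 + 0.69466×0.93849×0.92457 = -0.293073 + 0.602756 = 0.309683.
Q̄ = (S₀/π) × [bracket] = (1361/π) × 0.309683 = 134.2 W/m².

Q̄ ≈ 134 W/m²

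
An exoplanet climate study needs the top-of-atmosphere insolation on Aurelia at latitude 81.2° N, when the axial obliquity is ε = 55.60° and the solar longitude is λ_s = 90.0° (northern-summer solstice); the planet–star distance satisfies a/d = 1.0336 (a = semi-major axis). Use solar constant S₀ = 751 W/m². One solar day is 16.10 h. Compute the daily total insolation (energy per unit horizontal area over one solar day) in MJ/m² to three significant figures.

Solar declination: sin δ = sin ε · sin λ_s = sin 55.60° × sin 90.0° = 0.82511, so δ = +55.600°.
cos H₀ = −tan(+81.2°) tan(+55.600°) = -9.4340 ≤ −1 ⇒ polar day, H₀ = π.
Bracket: H₀ sin φ sin δ + cos φ cos δ sin H₀ = 3.1416×0.98823×0.82511 + 0.15299×0.56497×0.00000 = 2.561656 + 0.000000 = 2.561656.
Inverse-square distance factor (a/d)² = 1.0336² = 1.068329.
Q̄ = (S₀/π) × 1.068329 × [bracket] = (751/π) × 1.068329 × 2.561656 = 654.21 W/m².
Daily total = Q̄ × 16.10 h × 3600 s/h = 654.21 × 16.10 × 3600 / 10⁶ = 37.92 MJ/m².

37.9 MJ/m²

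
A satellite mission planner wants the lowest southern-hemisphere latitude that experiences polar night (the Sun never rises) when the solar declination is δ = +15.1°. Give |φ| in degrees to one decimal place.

Polar night requires cos H₀ = −tan φ tan δ ≥ 1, i.e. tan φ tan δ ≤ −1.
The boundary is |tan φ| · |tan δ| = 1, so |φ| = 90° − |δ| = 90° − 15.1° = 74.9° in the southern hemisphere.

|φ| = 74.9°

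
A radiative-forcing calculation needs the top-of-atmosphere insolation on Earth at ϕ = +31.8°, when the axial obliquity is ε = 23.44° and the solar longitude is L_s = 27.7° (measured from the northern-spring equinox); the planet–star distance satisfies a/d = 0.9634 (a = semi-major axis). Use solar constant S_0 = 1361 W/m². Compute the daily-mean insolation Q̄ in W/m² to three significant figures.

Solar declination: sin δ = sin ε · sin L_s = sin 23.44° × sin 27.7° = 0.18491, so δ = +10.656°.
cos h₀ = −tan(+31.8°) tan(+10.656°) = -0.1167, h₀ = 1.6877 rad.
Bracket: h₀ sin ϕ sin δ + cos ϕ cos δ sin h₀ = 1.6877×0.52696×0.18491 + 0.84989×0.98276×0.99317 = 0.164450 + 0.829533 = 0.993983.
Inverse-square distance factor (a/d)² = 0.9634² = 0.928140.
Q̄ = (S_0/π) × 0.928140 × [bracket] = (1361/π) × 0.928140 × 0.993983 = 399.7 W/m².

Q̄ ≈ 400 W/m²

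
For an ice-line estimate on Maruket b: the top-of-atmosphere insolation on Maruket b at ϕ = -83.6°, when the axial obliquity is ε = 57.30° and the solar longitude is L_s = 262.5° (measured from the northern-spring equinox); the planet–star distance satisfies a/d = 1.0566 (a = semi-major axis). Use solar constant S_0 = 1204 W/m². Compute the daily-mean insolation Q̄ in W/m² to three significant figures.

Q̄ ≈ 1.11e+03 W/m²

Solar declination: sin δ = sin ε · sin L_s = sin 57.30° × sin 262.5° = -0.83431, so δ = -56.544°.
cos h₀ = −tan(-83.6°) tan(-56.544°) = -13.4920 ≤ −1 ⇒ polar day, h₀ = π.
Bracket: h₀ sin ϕ sin δ + cos ϕ cos δ sin h₀ = 3.1416×-0.99377×-0.83431 + 0.11147×0.55129×0.00000 = 2.604739 + 0.000000 = 2.604739.
Inverse-square distance factor (a/d)² = 1.0566² = 1.116404.
Q̄ = (S_0/π) × 1.116404 × [bracket] = (1204/π) × 1.116404 × 2.604739 = 1114 W/m².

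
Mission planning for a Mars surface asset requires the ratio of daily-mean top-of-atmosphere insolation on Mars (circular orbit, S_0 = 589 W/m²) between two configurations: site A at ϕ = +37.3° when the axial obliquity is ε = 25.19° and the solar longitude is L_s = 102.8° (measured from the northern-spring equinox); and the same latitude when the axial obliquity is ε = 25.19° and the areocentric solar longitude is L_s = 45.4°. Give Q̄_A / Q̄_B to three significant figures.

— Configuration A (ϕ=+37.3°):
Solar declination: sin δ = sin ε · sin L_s = sin 25.19° × sin 102.8° = 0.41504, so δ = +24.522°.
cos h₀ = −tan(+37.3°) tan(+24.522°) = -0.3475, h₀ = 1.9257 rad.
Bracket: h₀ sin ϕ sin δ + cos ϕ cos δ sin h₀ = 1.9257×0.60599×0.41504 + 0.79547×0.90980×0.93767 = 0.484333 + 0.678609 = 1.162942.
Q̄ = (S_0/π) × [bracket] = (589/π) × 1.162942 = 218.03 W/m².
— Configuration B (ϕ=+37.3°):
sin δ = sin 25.19° × sin 45.4° = 0.30305, so δ = +17.641°.
cos h₀ = −tan(+37.3°) tan(+17.641°) = -0.2423, h₀ = 1.8155 rad.
Bracket: h₀ sin ϕ sin δ + cos ϕ cos δ sin h₀ = 1.8155×0.60599×0.30305 + 0.79547×0.95297×0.97021 = 0.333408 + 0.735476 = 1.068884.
Q̄ = (S_0/π) × [bracket] = (589/π) × 1.068884 = 200.40 W/m².
Ratio Q̄_A / Q̄_B = 218.03 / 200.40 = 1.088.

Q̄_A / Q̄_B ≈ 1.09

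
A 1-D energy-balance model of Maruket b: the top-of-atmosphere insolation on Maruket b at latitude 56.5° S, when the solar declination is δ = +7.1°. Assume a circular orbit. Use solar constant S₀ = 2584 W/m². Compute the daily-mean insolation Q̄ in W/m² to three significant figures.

cos H₀ = −tan(-56.5°) tan(+7.100°) = 0.1882, H₀ = 1.3815 rad.
Bracket: H₀ sin φ sin δ + cos φ cos δ sin H₀ = 1.3815×-0.83389×0.12360 + 0.55194×0.99233×0.98213 = -0.142390 + 0.537919 = 0.395529.
Q̄ = (S₀/π) × [bracket] = (2584/π) × 0.395529 = 325.3 W/m².

Q̄ ≈ 325 W/m²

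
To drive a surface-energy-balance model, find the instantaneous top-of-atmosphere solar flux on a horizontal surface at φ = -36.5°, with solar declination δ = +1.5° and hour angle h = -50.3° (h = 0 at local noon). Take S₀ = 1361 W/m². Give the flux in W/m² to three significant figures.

677 W/m²

cos θ_z = sin φ sin δ + cos φ cos δ cos h = -0.015571 + 0.513302 = 0.497731.
Flux = S₀ · cos θ_z = 1361 × 0.497731 = 677.4 W/m².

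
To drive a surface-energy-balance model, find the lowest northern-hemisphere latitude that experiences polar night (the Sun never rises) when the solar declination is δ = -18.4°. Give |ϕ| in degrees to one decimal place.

|ϕ| = 71.6°

Polar night requires cos h₀ = −tan ϕ tan δ ≥ 1, i.e. tan ϕ tan δ ≤ −1.
The boundary is |tan ϕ| · |tan δ| = 1, so |ϕ| = 90° − |δ| = 90° − 18.4° = 71.6° in the northern hemisphere.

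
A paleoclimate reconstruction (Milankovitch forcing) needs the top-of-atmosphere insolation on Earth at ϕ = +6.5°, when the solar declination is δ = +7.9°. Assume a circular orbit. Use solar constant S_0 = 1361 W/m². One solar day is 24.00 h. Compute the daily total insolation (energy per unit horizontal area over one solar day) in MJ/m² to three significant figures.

cos h₀ = −tan(+6.5°) tan(+7.900°) = -0.0158, h₀ = 1.5866 rad.
Bracket: h₀ sin ϕ sin δ + cos ϕ cos δ sin h₀ = 1.5866×0.11320×0.13744 + 0.99357×0.99051×0.99988 = 0.024685 + 0.984023 = 1.008708.
Q̄ = (S_0/π) × [bracket] = (1361/π) × 1.008708 = 436.99 W/m².
Daily total = Q̄ × 24.00 h × 3600 s/h = 436.99 × 24.00 × 3600 / 10⁶ = 37.76 MJ/m².

37.8 MJ/m²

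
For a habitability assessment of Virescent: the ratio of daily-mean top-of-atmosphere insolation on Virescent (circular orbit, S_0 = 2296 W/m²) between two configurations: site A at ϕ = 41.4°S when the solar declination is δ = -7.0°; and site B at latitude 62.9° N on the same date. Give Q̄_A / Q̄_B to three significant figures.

Q̄_A / Q̄_B ≈ 2.97

— Configuration A (ϕ=-41.4°):
cos h₀ = −tan(-41.4°) tan(-7.000°) = -0.1082, h₀ = 1.6793 rad.
Bracket: h₀ sin ϕ sin δ + cos ϕ cos δ sin h₀ = 1.6793×-0.66131×-0.12187 + 0.75011×0.99255×0.99412 = 0.135341 + 0.740144 = 0.875485.
Q̄ = (S_0/π) × [bracket] = (2296/π) × 0.875485 = 639.84 W/m².
— Configuration B (ϕ=+62.9°):
cos h₀ = −tan(+62.9°) tan(-7.000°) = 0.2399, h₀ = 1.3285 rad.
Bracket: h₀ sin ϕ sin δ + cos ϕ cos δ sin h₀ = 1.3285×0.89021×-0.12187 + 0.45554×0.99255×0.97079 = -0.144129 + 0.438939 = 0.294810.
Q̄ = (S_0/π) × [bracket] = (2296/π) × 0.294810 = 215.46 W/m².
Ratio Q̄_A / Q̄_B = 639.84 / 215.46 = 2.970.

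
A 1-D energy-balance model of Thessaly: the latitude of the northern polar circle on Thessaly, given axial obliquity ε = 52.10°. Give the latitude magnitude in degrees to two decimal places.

The polar circle is the lowest latitude that experiences at least one full rotation of continuous daylight at the northern-summer solstice; it lies at |ϕ| = 90° − ε = 90° − 52.10° = 37.90°.

37.90°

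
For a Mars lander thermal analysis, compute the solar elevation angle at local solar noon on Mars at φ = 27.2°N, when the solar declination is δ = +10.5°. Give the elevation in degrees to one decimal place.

73.3°

At local noon the hour angle is zero, so the zenith angle equals |φ − δ| = |+27.2° − (+10.500°)| = 16.700°.
Elevation = 90° − 16.700° = 73.3°.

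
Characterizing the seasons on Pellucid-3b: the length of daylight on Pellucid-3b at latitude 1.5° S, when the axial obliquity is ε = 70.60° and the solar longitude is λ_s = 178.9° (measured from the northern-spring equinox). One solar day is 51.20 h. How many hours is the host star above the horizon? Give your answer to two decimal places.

25.59 h

Solar declination: sin δ = sin ε · sin λ_s = sin 70.60° × sin 178.9° = 0.01811, so δ = +1.038°.
cos H₀ = −tan φ · tan δ = −tan(-1.5°) × tan(+1.038°) = 0.0005, so H₀ = 1.5703 rad = 89.97°.
Daylight = 2H₀/(2π) × 51.20 h = (1.5703/π) × 51.20 = 25.59 h.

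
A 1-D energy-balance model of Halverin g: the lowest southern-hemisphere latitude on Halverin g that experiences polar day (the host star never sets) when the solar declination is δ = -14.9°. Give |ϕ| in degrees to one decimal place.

|ϕ| = 75.1°

Polar day requires cos h₀ = −tan ϕ tan δ ≤ −1, i.e. tan ϕ tan δ ≥ 1.
The boundary is |tan ϕ| · |tan δ| = 1, so |ϕ| = 90° − |δ| = 90° − 14.9° = 75.1° in the southern hemisphere.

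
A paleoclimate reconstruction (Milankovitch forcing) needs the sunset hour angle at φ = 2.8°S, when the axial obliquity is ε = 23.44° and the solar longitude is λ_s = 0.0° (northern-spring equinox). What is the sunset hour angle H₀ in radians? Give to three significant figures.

H₀ = 1.57 rad

Solar declination: sin δ = sin ε · sin λ_s = sin 23.44° × sin 0.0° = 0.00000, so δ = +0.000°.
cos H₀ = −tan φ · tan δ = −tan(-2.8°) × tan(+0.000°) = 0.0000, so H₀ = 1.5708 rad = 90.00°.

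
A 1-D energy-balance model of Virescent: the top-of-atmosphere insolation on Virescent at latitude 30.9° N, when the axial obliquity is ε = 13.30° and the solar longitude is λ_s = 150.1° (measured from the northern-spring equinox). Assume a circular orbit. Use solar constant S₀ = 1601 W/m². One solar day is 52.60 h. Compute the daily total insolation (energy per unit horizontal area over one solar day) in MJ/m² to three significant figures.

Solar declination: sin δ = sin ε · sin λ_s = sin 13.30° × sin 150.1° = 0.11468, so δ = +6.585°.
cos H₀ = −tan(+30.9°) tan(+6.585°) = -0.0691, H₀ = 1.6399 rad.
Bracket: H₀ sin φ sin δ + cos φ cos δ sin H₀ = 1.6399×0.51354×0.11468 + 0.85806×0.99340×0.99761 = 0.096578 + 0.850360 = 0.946938.
Q̄ = (S₀/π) × [bracket] = (1601/π) × 0.946938 = 482.57 W/m².
Daily total = Q̄ × 52.60 h × 3600 s/h = 482.57 × 52.60 × 3600 / 10⁶ = 91.38 MJ/m².

91.4 MJ/m²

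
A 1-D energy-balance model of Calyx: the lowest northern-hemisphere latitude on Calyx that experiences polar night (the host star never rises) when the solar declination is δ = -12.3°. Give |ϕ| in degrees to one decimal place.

|ϕ| = 77.7°

Polar night requires cos h₀ = −tan ϕ tan δ ≥ 1, i.e. tan ϕ tan δ ≤ −1.
The boundary is |tan ϕ| · |tan δ| = 1, so |ϕ| = 90° − |δ| = 90° − 12.3° = 77.7° in the northern hemisphere.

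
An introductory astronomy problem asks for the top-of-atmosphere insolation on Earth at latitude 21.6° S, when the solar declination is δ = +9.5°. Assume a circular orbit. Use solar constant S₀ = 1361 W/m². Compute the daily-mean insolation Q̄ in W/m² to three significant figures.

cos H₀ = −tan(-21.6°) tan(+9.500°) = 0.0663, H₀ = 1.5045 rad.
Bracket: H₀ sin φ sin δ + cos φ cos δ sin H₀ = 1.5045×-0.36812×0.16505 + 0.92978×0.98629×0.99780 = -0.091411 + 0.915015 = 0.823604.
Q̄ = (S₀/π) × [bracket] = (1361/π) × 0.823604 = 356.8 W/m².

Q̄ ≈ 357 W/m²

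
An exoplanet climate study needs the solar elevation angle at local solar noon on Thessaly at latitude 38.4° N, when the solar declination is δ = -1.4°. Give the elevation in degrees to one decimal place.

50.2°

At local noon the hour angle is zero, so the zenith angle equals |φ − δ| = |+38.4° − (-1.400°)| = 39.800°.
Elevation = 90° − 39.800° = 50.2°.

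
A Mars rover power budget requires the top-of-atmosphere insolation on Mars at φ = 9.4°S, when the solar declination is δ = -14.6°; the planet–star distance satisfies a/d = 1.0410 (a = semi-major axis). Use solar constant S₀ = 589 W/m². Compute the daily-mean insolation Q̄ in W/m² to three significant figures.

cos H₀ = −tan(-9.4°) tan(-14.600°) = -0.0431, H₀ = 1.6139 rad.
Bracket: H₀ sin φ sin δ + cos φ cos δ sin H₀ = 1.6139×-0.16333×-0.25207 + 0.98657×0.96771×0.99907 = 0.066445 + 0.953826 = 1.020271.
Inverse-square distance factor (a/d)² = 1.0410² = 1.083681.
Q̄ = (S₀/π) × 1.083681 × [bracket] = (589/π) × 1.083681 × 1.020271 = 207.3 W/m².

Q̄ ≈ 207 W/m²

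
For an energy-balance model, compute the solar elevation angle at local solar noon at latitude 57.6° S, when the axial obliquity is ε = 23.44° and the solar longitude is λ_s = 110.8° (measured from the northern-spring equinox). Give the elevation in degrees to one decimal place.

Solar declination: sin δ = sin ε · sin λ_s = sin 23.44° × sin 110.8° = 0.37186, so δ = +21.831°.
At local noon the hour angle is zero, so the zenith angle equals |φ − δ| = |-57.6° − (+21.831°)| = 79.431°.
Elevation = 90° − 79.431° = 10.6°.

10.6°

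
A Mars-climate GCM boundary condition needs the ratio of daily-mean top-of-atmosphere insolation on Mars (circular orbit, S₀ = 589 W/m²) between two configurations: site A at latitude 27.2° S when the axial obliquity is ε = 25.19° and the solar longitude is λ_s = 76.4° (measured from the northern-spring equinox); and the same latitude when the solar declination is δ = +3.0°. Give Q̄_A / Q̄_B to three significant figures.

Q̄_A / Q̄_B ≈ 0.629

— Configuration A (φ=-27.2°):
Solar declination: sin δ = sin ε · sin λ_s = sin 25.19° × sin 76.4° = 0.41369, so δ = +24.437°.
cos H₀ = −tan(-27.2°) tan(+24.437°) = 0.2335, H₀ = 1.3351 rad.
Bracket: H₀ sin φ sin δ + cos φ cos δ sin H₀ = 1.3351×-0.45710×0.41369 + 0.88942×0.91042×0.97235 = -0.252464 + 0.787356 = 0.534892.
Q̄ = (S₀/π) × [bracket] = (589/π) × 0.534892 = 100.28 W/m².
— Configuration B (φ=-27.2°):
cos H₀ = −tan(-27.2°) tan(+3.000°) = 0.0269, H₀ = 1.5439 rad.
Bracket: H₀ sin φ sin δ + cos φ cos δ sin H₀ = 1.5439×-0.45710×0.05234 + 0.88942×0.99863×0.99964 = -0.036937 + 0.887882 = 0.850945.
Q̄ = (S₀/π) × [bracket] = (589/π) × 0.850945 = 159.54 W/m².
Ratio Q̄_A / Q̄_B = 100.28 / 159.54 = 0.6286.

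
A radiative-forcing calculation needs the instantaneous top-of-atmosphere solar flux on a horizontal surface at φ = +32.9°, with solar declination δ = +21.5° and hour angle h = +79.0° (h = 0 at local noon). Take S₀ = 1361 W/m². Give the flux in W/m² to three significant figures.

474 W/m²

cos θ_z = sin φ sin δ + cos φ cos δ cos h = 0.199074 + 0.149059 = 0.348133.
Flux = S₀ · cos θ_z = 1361 × 0.348133 = 473.8 W/m².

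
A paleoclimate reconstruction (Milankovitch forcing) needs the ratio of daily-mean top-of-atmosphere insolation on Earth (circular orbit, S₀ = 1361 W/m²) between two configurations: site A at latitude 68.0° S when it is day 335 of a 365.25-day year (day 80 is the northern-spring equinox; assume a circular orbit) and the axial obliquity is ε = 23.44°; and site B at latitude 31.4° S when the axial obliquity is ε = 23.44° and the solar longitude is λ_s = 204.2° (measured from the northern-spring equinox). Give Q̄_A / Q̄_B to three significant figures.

Q̄_A / Q̄_B ≈ 1.12

— Configuration A (φ=-68.0°):
Solar longitude: λ_s = 360° × (335 − 80)/365.25 = 251.335°.
sin δ = sin 23.44° × sin 251.335° = -0.37687, so δ = -22.140°.
cos H₀ = −tan(-68.0°) tan(-22.140°) = -1.0070 ≤ −1 ⇒ polar day, H₀ = π.
Bracket: H₀ sin φ sin δ + cos φ cos δ sin H₀ = 3.1416×-0.92718×-0.37687 + 0.37461×0.92627×0.00000 = 1.097758 + 0.000000 = 1.097758.
Q̄ = (S₀/π) × [bracket] = (1361/π) × 1.097758 = 475.57 W/m².
— Configuration B (φ=-31.4°):
Solar declination: sin δ = sin ε · sin λ_s = sin 23.44° × sin 204.2° = -0.16306, so δ = -9.385°.
cos H₀ = −tan(-31.4°) tan(-9.385°) = -0.1009, H₀ = 1.6719 rad.
Bracket: H₀ sin φ sin δ + cos φ cos δ sin H₀ = 1.6719×-0.52101×-0.16306 + 0.85355×0.98662×0.99490 = 0.142038 + 0.837835 = 0.979873.
Q̄ = (S₀/π) × [bracket] = (1361/π) × 0.979873 = 424.50 W/m².
Ratio Q̄_A / Q̄_B = 475.57 / 424.50 = 1.120.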